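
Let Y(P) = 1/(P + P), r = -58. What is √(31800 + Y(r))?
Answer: √106975171/58 ≈ 178.33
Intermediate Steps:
Y(P) = 1/(2*P)
√(31800 + Y(r)) = √(31800 + (½)/(-58)) = √(31800 + (½)*(-1/58)) = √(31800 - 1/116) = √(3688799/116) = √106975171/58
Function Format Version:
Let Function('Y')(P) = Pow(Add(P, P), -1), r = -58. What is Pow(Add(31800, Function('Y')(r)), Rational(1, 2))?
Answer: Mul(Rational(1, 58), Pow(106975171, Rational(1, 2))) ≈ 178.33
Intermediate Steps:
Function('Y')(P) = Mul(Rational(1, 2), Pow(P, -1)) (Function('Y')(P) = Pow(Mul(2, P), -1) = Mul(Rational(1, 2), Pow(P, -1)))
Pow(Add(31800, Function('Y')(r)), Rational(1, 2)) = Pow(Add(31800, Mul(Rational(1, 2), Pow(-58, -1))), Rational(1, 2)) = Pow(Add(31800, Mul(Rational(1, 2), Rational(-1, 58))), Rational(1, 2)) = Pow(Add(31800, Rational(-1, 116)), Rational(1, 2)) = Pow(Rational(3688799, 116), Rational(1, 2)) = Mul(Rational(1, 58), Pow(106975171, Rational(1, 2)))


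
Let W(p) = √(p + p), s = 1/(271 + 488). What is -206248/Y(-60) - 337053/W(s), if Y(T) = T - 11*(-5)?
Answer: 206248/5 - 337053*√1518/2 ≈ -6.5248e+6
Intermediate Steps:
s = 1/759 ≈ 0.0013175
W(p) = √2*√p (W(p) = √(2*p) = √2*√p)
Y(T) = 55 + T (Y(T) = T + 55 = 55 + T)
-206248/Y(-60) - 337053/W(s) = -206248/(55 - 60) - 337053*√1518/2 = -206248/(-5) - 337053*√1518/2 = -206248*(-⅕) - 337053*√1518/2 = 206248/5 - 337053*√1518/2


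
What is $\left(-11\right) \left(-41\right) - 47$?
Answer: $404$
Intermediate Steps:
$\left(-11\right) \left(-41\right) - 47 = 451 - 47 = 404$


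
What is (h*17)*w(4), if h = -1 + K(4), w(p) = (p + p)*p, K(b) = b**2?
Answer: 8160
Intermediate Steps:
w(p) = 2*p**2 (w(p) = (2*p)*p = 2*p**2)
h = 15 (h = -1 + 4**2 = -1 + 16 = 15)
(h*17)*w(4) = (15*17)*(2*4**2) = 255*(2*16) = 255*32 = 8160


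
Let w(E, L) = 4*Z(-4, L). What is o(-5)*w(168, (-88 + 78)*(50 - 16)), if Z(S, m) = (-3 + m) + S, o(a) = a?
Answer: 6940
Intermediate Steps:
Z(S, m) = -3 + S + m
w(E, L) = -28 + 4*L (w(E, L) = 4*(-3 - 4 + L) = 4*(-7 + L) = -28 + 4*L)
o(-5)*w(168, (-88 + 78)*(50 - 16)) = -5*(-28 + 4*((-88 + 78)*(50 - 16))) = -5*(-28 + 4*(-10*34)) = -5*(-28 + 4*(-340)) = -5*(-28 - 1360) = -5*(-1388) = 6940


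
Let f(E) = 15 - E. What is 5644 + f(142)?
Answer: 5517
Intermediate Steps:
5644 + f(142) = 5644 + (15 - 1*142) = 5644 + (15 - 142) = 5644 - 127 = 5517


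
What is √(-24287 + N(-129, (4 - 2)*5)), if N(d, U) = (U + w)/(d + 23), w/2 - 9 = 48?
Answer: 13*I*√403701/53 ≈ 155.85*I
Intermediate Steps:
w = 114 (w = 18 + 2*48 = 18 + 96 = 114)
N(d, U) = (114 + U)/(23 + d) (N(d, U) = (U + 114)/(d + 23) = (114 + U)/(23 + d))
√(-24287 + N(-129, (4 - 2)*5)) = √(-24287 + (114 + (4 - 2)*5)/(23 - 129)) = √(-24287 + (114 + 2*5)/(-106)) = √(-24287 - (114 + 10)/106) = √(-24287 - 1/106*124) = √(-24287 - 62/53) = √(-1287273/53) = 13*I*√403701/53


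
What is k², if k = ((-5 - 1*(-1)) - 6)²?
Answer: 10000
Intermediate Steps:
k = 100 (k = ((-5 + 1) - 6)² = (-4 - 6)² = (-10)² = 100)
k² = 100² = 10000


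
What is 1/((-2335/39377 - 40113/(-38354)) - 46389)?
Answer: -1510265458/70058214358151 ≈ -2.1557e-5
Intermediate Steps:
1/((-2335/39377 - 40113/(-38354)) - 46389) = 1/((-2335*1/39377 - 40113*(-1/38354)) - 46389) = 1/((-2335/39377 + 40113/38354) - 46389) = 1/(1489973011/1510265458 - 46389) = 1/(-70058214358151/1510265458) = -1510265458/70058214358151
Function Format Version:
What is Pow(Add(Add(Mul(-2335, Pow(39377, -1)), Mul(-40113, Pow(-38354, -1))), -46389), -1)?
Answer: Rational(-1510265458, 70058214358151) ≈ -2.1557e-5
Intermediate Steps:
Pow(Add(Add(Mul(-2335, Pow(39377, -1)), Mul(-40113, Pow(-38354, -1))), -46389), -1) = Pow(Add(Add(Mul(-2335, Rational(1, 39377)), Mul(-40113, Rational(-1, 38354))), -46389), -1) = Pow(Add(Add(Rational(-2335, 39377), Rational(40113, 38354)), -46389), -1) = Pow(Add(Rational(1489973011, 1510265458), -46389), -1) = Pow(Rational(-70058214358151, 1510265458), -1) = Rational(-1510265458, 70058214358151)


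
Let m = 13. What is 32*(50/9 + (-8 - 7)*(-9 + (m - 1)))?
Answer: -11360/9 ≈ -1262.2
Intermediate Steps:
32*(50/9 + (-8 - 7)*(-9 + (m - 1))) = 32*(50/9 + (-8 - 7)*(-9 + (13 - 1))) = 32*(50*(1/9) - 15*(-9 + 12)) = 32*(50/9 - 15*3) = 32*(50/9 - 45) = 32*(-355/9) = -11360/9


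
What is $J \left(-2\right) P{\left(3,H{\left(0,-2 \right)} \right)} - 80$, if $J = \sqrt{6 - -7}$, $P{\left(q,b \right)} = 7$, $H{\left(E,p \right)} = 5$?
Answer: $-80 - 14 \sqrt{13} \approx -130.48$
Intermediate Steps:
$J = \sqrt{13}$ ($J = \sqrt{6 + \left(-1 + 8\right)} = \sqrt{6 + 7} = \sqrt{13} \approx 3.6056$)
$J \left(-2\right) P{\left(3,H{\left(0,-2 \right)} \right)} - 80 = \sqrt{13} \left(-2\right) 7 - 80 = - 2 \sqrt{13} \cdot 7 - 80 = - 14 \sqrt{13} - 80 = -80 - 14 \sqrt{13}$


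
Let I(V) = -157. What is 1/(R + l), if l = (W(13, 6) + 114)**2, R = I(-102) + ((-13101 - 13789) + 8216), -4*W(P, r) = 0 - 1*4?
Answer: -1/5606 ≈ -0.00017838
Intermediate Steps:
W(P, r) = 1 (W(P, r) = -(0 - 1*4)/4 = -(0 - 4)/4 = -1/4*(-4) = 1)
R = -18831 (R = -157 + ((-13101 - 13789) + 8216) = -157 + (-26890 + 8216) = -157 - 18674 = -18831)
l = 13225 (l = (1 + 114)**2 = 115**2 = 13225)
1/(R + l) = 1/(-18831 + 13225) = 1/(-5606) = -1/5606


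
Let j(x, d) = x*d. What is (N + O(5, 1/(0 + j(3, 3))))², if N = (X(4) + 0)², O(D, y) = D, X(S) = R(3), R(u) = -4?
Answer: 441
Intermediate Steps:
j(x, d) = d*x
X(S) = -4
N = 16 (N = (-4 + 0)² = (-4)² = 16)
(N + O(5, 1/(0 + j(3, 3))))² = (16 + 5)² = 21² = 441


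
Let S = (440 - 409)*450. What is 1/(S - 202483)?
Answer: -1/188533 ≈ -5.3041e-6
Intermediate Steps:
S = 13950 (S = 31*450 = 13950)
1/(S - 202483) = 1/(13950 - 202483) = 1/(-188533) = -1/188533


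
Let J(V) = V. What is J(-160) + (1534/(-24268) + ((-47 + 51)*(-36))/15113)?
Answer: -29354321687/183381142 ≈ -160.07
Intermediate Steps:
J(-160) + (1534/(-24268) + ((-47 + 51)*(-36))/15113) = -160 + (1534/(-24268) + ((-47 + 51)*(-36))/15113) = -160 + (1534*(-1/24268) + (4*(-36))*(1/15113)) = -160 + (-767/12134 - 144*1/15113) = -160 + (-767/12134 - 144/15113) = -160 - 13338967/183381142 = -29354321687/183381142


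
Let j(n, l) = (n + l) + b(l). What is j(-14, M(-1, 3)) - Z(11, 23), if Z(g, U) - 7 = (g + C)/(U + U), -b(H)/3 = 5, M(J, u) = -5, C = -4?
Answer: -1893/46 ≈ -41.152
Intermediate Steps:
b(H) = -15 (b(H) = -3*5 = -15)
Z(g, U) = 7 + (-4 + g)/(2*U) (Z(g, U) = 7 + (g - 4)/(U + U) = 7 + (-4 + g)/((2*U)) = 7 + (-4 + g)*(1/(2*U)) = 7 + (-4 + g)/(2*U))
j(n, l) = -15 + l + n (j(n, l) = (n + l) - 15 = (l + n) - 15 = -15 + l + n)
j(-14, M(-1, 3)) - Z(11, 23) = (-15 - 5 - 14) - (-4 + 11 + 14*23)/(2*23) = -34 - (-4 + 11 + 322)/(2*23) = -34 - 329/(2*23) = -34 - 1*329/46 = -34 - 329/46 = -1893/46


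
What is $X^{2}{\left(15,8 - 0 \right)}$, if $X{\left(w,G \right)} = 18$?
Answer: $324$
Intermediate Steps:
$X^{2}{\left(15,8 - 0 \right)} = 18^{2} = 324$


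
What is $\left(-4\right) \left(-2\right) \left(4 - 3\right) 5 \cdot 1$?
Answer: $40$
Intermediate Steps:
$\left(-4\right) \left(-2\right) \left(4 - 3\right) 5 \cdot 1 = 8 \left(4 - 3\right) 5 \cdot 1 = 8 \cdot 1 \cdot 5 \cdot 1 = 8 \cdot 5 \cdot 1 = 40 \cdot 1 = 40$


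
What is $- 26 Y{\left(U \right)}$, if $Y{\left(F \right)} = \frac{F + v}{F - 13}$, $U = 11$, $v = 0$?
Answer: $143$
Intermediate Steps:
$Y{\left(F \right)} = \frac{F}{-13 + F}$ ($Y{\left(F \right)} = \frac{F + 0}{F - 13} = \frac{F}{-13 + F}$)
$- 26 Y{\left(U \right)} = - 26 \frac{11}{-13 + 11} = - 26 \frac{11}{-2} = - 26 \cdot 11 \left(- \frac{1}{2}\right) = \left(-26\right) \left(- \frac{11}{2}\right) = 143$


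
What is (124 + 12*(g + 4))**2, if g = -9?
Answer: 4096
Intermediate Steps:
(124 + 12*(g + 4))**2 = (124 + 12*(-9 + 4))**2 = (124 + 12*(-5))**2 = (124 - 60)**2 = 64**2 = 4096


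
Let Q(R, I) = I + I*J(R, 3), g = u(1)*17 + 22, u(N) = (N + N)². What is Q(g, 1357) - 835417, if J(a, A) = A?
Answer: -829989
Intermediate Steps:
u(N) = 4*N² (u(N) = (2*N)² = 4*N²)
g = 90 (g = (4*1²)*17 + 22 = (4*1)*17 + 22 = 4*17 + 22 = 68 + 22 = 90)
Q(R, I) = 4*I (Q(R, I) = I + I*3 = I + 3*I = 4*I)
Q(g, 1357) - 835417 = 4*1357 - 835417 = 5428 - 835417 = -829989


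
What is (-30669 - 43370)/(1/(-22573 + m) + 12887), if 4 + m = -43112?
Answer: -4863547871/846534142 ≈ -5.7452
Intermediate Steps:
m = -43116 (m = -4 - 43112 = -43116)
(-30669 - 43370)/(1/(-22573 + m) + 12887) = (-30669 - 43370)/(1/(-22573 - 43116) + 12887) = -74039/(1/(-65689) + 12887) = -74039/(-1/65689 + 12887) = -74039/846534142/65689 = -74039*65689/846534142 = -4863547871/846534142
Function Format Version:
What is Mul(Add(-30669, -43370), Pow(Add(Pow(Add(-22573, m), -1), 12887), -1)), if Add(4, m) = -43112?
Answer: Rational(-4863547871, 846534142) ≈ -5.7452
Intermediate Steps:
m = -43116 (m = Add(-4, -43112) = -43116)
Mul(Add(-30669, -43370), Pow(Add(Pow(Add(-22573, m), -1), 12887), -1)) = Mul(Add(-30669, -43370), Pow(Add(Pow(Add(-22573, -43116), -1), 12887), -1)) = Mul(-74039, Pow(Add(Pow(-65689, -1), 12887), -1)) = Mul(-74039, Pow(Add(Rational(-1, 65689), 12887), -1)) = Mul(-74039, Pow(Rational(846534142, 65689), -1)) = Mul(-74039, Rational(65689, 846534142)) = Rational(-4863547871, 846534142)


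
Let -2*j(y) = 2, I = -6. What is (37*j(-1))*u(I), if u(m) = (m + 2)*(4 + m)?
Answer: -296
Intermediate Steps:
j(y) = -1 (j(y) = -½*2 = -1)
u(m) = (2 + m)*(4 + m)
(37*j(-1))*u(I) = (37*(-1))*(8 + (-6)² + 6*(-6)) = -37*(8 + 36 - 36) = -37*8 = -296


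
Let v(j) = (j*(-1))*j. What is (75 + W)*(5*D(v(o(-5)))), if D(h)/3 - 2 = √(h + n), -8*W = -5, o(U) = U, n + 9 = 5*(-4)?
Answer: 9075/4 + 27225*I*√6/8 ≈ 2268.8 + 8335.9*I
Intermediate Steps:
n = -29 (n = -9 + 5*(-4) = -9 - 20 = -29)
v(j) = -j² (v(j) = (-j)*j = -j²)
W = 5/8 (W = -⅛*(-5) = 5/8 ≈ 0.62500)
D(h) = 6 + 3*√(-29 + h) (D(h) = 6 + 3*√(h - 29) = 6 + 3*√(-29 + h))
(75 + W)*(5*D(v(o(-5)))) = (75 + 5/8)*(5*(6 + 3*√(-29 - 1*(-5)²))) = 605*(5*(6 + 3*√(-29 - 1*25)))/8 = 605*(5*(6 + 3*√(-29 - 25)))/8 = 605*(5*(6 + 3*√(-54)))/8 = 605*(5*(6 + 3*(3*I*√6)))/8 = 605*(5*(6 + 9*I*√6))/8 = 605*(30 + 45*I*√6)/8 = 9075/4 + 27225*I*√6/8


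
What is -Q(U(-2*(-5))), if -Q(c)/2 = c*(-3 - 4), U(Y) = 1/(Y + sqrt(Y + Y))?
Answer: -7/4 + 7*sqrt(5)/20 ≈ -0.96738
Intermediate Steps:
U(Y) = 1/(Y + sqrt(2)*sqrt(Y)) (U(Y) = 1/(Y + sqrt(2*Y)) = 1/(Y + sqrt(2)*sqrt(Y)))
Q(c) = 14*c (Q(c) = -2*c*(-3 - 4) = -2*c*(-7) = -(-14)*c = 14*c)
-Q(U(-2*(-5))) = -14/(-2*(-5) + sqrt(2)*sqrt(-2*(-5))) = -14/(10 + sqrt(2)*sqrt(10)) = -14/(10 + 2*sqrt(5))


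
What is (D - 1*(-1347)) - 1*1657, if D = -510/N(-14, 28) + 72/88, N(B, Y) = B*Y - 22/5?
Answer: -3356366/10901 ≈ -307.90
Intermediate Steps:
N(B, Y) = -22/5 + B*Y (N(B, Y) = B*Y - 22*⅕ = B*Y - 22/5 = -22/5 + B*Y)
D = 22944/10901 (D = -510/(-22/5 - 14*28) + 72/88 = -510/(-22/5 - 392) + 72*(1/88) = -510/(-1982/5) + 9/11 = -510*(-5/1982) + 9/11 = 1275/991 + 9/11 = 22944/10901 ≈ 2.1048)
(D - 1*(-1347)) - 1*1657 = (22944/10901 - 1*(-1347)) - 1*1657 = (22944/10901 + 1347) - 1657 = 14706591/10901 - 1657 = -3356366/10901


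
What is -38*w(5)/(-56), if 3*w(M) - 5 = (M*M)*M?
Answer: 1235/42 ≈ 29.405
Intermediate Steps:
w(M) = 5/3 + M**3/3 (w(M) = 5/3 + ((M*M)*M)/3 = 5/3 + (M**2*M)/3 = 5/3 + M**3/3)
-38*w(5)/(-56) = -38*(5/3 + (1/3)*5**3)/(-56) = -38*(5/3 + (1/3)*125)*(-1)/56 = -38*(5/3 + 125/3)*(-1)/56 = -4940*(-1)/(3*56) = -38*(-65/84) = 1235/42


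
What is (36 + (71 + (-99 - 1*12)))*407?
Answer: -1628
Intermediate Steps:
(36 + (71 + (-99 - 1*12)))*407 = (36 + (71 + (-99 - 12)))*407 = (36 + (71 - 111))*407 = (36 - 40)*407 = -4*407 = -1628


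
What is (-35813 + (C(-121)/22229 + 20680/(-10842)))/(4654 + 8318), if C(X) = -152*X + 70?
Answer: -4315718351875/1563170221548 ≈ -2.7609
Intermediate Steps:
C(X) = 70 - 152*X
(-35813 + (C(-121)/22229 + 20680/(-10842)))/(4654 + 8318) = (-35813 + ((70 - 152*(-121))/22229 + 20680/(-10842)))/(4654 + 8318) = (-35813 + ((70 + 18392)*(1/22229) + 20680*(-1/10842)))/12972 = (-35813 + (18462*(1/22229) - 10340/5421))*(1/12972) = (-35813 + (18462/22229 - 10340/5421))*(1/12972) = (-35813 - 129765358/120503409)*(1/12972) = -4315718351875/120503409*1/12972 = -4315718351875/1563170221548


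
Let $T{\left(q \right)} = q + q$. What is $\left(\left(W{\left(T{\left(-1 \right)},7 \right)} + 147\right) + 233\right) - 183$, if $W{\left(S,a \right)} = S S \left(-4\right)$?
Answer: $181$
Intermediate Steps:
$T{\left(q \right)} = 2 q$
$W{\left(S,a \right)} = - 4 S^{2}$ ($W{\left(S,a \right)} = S^{2} \left(-4\right) = - 4 S^{2}$)
$\left(\left(W{\left(T{\left(-1 \right)},7 \right)} + 147\right) + 233\right) - 183 = \left(\left(- 4 \left(2 \left(-1\right)\right)^{2} + 147\right) + 233\right) - 183 = \left(\left(- 4 \left(-2\right)^{2} + 147\right) + 233\right) - 183 = \left(\left(\left(-4\right) 4 + 147\right) + 233\right) - 183 = \left(\left(-16 + 147\right) + 233\right) - 183 = \left(131 + 233\right) - 183 = 364 - 183 = 181$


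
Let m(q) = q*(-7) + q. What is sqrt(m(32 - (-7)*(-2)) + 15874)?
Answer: sqrt(15766) ≈ 125.56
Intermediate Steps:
m(q) = -6*q (m(q) = -7*q + q = -6*q)
sqrt(m(32 - (-7)*(-2)) + 15874) = sqrt(-6*(32 - (-7)*(-2)) + 15874) = sqrt(-6*(32 - 1*14) + 15874) = sqrt(-6*(32 - 14) + 15874) = sqrt(-6*18 + 15874) = sqrt(-108 + 15874) = sqrt(15766)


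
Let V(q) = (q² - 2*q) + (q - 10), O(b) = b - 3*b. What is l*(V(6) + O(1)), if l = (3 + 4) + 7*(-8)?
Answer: -882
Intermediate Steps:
O(b) = -2*b
l = -49 (l = 7 - 56 = -49)
V(q) = -10 + q² - q (V(q) = (q² - 2*q) + (-10 + q) = -10 + q² - q)
l*(V(6) + O(1)) = -49*((-10 + 6² - 1*6) - 2*1) = -49*((-10 + 36 - 6) - 2) = -49*(20 - 2) = -49*18 = -882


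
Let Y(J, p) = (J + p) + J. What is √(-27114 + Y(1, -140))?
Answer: 6*I*√757 ≈ 165.08*I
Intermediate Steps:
Y(J, p) = p + 2*J
√(-27114 + Y(1, -140)) = √(-27114 + (-140 + 2*1)) = √(-27114 + (-140 + 2)) = √(-27114 - 138) = √(-27252) = 6*I*√757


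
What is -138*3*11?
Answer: -4554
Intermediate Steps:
-138*3*11 = -46*9*11 = -414*11 = -4554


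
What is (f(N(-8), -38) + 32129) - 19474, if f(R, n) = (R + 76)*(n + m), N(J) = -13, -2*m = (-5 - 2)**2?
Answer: 17435/2 ≈ 8717.5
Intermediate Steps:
m = -49/2 (m = -(-5 - 2)**2/2 = -1/2*(-7)**2 = -1/2*49 = -49/2 ≈ -24.500)
f(R, n) = (76 + R)*(-49/2 + n) (f(R, n) = (R + 76)*(n - 49/2) = (76 + R)*(-49/2 + n))
(f(N(-8), -38) + 32129) - 19474 = ((-1862 + 76*(-38) - 49/2*(-13) - 13*(-38)) + 32129) - 19474 = ((-1862 - 2888 + 637/2 + 494) + 32129) - 19474 = (-7875/2 + 32129) - 19474 = 56383/2 - 19474 = 17435/2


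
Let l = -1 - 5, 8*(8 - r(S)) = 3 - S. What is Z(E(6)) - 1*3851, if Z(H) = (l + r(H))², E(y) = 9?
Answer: -61495/16 ≈ -3843.4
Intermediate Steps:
r(S) = 61/8 + S/8 (r(S) = 8 - (3 - S)/8 = 8 + (-3/8 + S/8) = 61/8 + S/8)
l = -6
Z(H) = (13/8 + H/8)² (Z(H) = (-6 + (61/8 + H/8))² = (13/8 + H/8)²)
Z(E(6)) - 1*3851 = (13 + 9)²/64 - 1*3851 = (1/64)*22² - 3851 = (1/64)*484 - 3851 = 121/16 - 3851 = -61495/16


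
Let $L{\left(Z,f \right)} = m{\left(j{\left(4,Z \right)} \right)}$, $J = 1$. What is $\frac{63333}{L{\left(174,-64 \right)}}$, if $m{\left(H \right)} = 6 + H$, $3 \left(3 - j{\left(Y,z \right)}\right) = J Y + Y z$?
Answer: $- \frac{189999}{673} \approx -282.32$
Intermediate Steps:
$j{\left(Y,z \right)} = 3 - \frac{Y}{3} - \frac{Y z}{3}$ ($j{\left(Y,z \right)} = 3 - \frac{1 Y + Y z}{3} = 3 - \frac{Y + Y z}{3} = 3 - \left(\frac{Y}{3} + \frac{Y z}{3}\right) = 3 - \frac{Y}{3} - \frac{Y z}{3}$)
$L{\left(Z,f \right)} = \frac{23}{3} - \frac{4 Z}{3}$ ($L{\left(Z,f \right)} = 6 - \left(- \frac{5}{3} + \frac{4 Z}{3}\right) = \frac{23}{3} - \frac{4 Z}{3}$)
$\frac{63333}{L{\left(174,-64 \right)}} = \frac{63333}{\frac{23}{3} - 232} = \frac{63333}{- \frac{673}{3}} = 63333 \left(- \frac{3}{673}\right) = - \frac{189999}{673}$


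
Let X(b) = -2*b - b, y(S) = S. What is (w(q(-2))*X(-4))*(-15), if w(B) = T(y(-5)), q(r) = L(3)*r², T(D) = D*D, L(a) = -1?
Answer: -4500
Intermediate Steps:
X(b) = -3*b
T(D) = D²
q(r) = -r²
w(B) = 25 (w(B) = (-5)² = 25)
(w(q(-2))*X(-4))*(-15) = (25*(-3*(-4)))*(-15) = (25*12)*(-15) = 300*(-15) = -4500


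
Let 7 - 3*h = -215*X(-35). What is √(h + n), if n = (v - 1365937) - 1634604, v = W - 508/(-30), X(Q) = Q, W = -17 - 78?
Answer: 14*I*√3447465/15 ≈ 1733.0*I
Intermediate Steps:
W = -95
v = -1171/15 (v = -95 - 508/(-30) = -95 - 1/30*(-508) = -95 + 254/15 = -1171/15 ≈ -78.067)
n = -45009286/15 (n = (-1171/15 - 1365937) - 1634604 = -20490226/15 - 1634604 = -45009286/15 ≈ -3.0006e+6)
h = -2506 (h = 7/3 - (-215)*(-35)/3 = 7/3 - ⅓*7525 = 7/3 - 7525/3 = -2506)
√(h + n) = √(-2506 - 45009286/15) = √(-45046876/15) = 14*I*√3447465/15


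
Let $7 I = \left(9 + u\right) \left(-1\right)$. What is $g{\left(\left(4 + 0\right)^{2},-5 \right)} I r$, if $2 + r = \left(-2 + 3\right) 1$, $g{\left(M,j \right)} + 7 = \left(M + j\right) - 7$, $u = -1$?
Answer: $- \frac{24}{7} \approx -3.4286$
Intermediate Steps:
$g{\left(M,j \right)} = -14 + M + j$ ($g{\left(M,j \right)} = -7 - \left(7 - M - j\right) = -7 + \left(-7 + M + j\right) = -14 + M + j$)
$I = - \frac{8}{7}$ ($I = \frac{\left(9 - 1\right) \left(-1\right)}{7} = \frac{8 \left(-1\right)}{7} = \frac{1}{7} \left(-8\right) = - \frac{8}{7} \approx -1.1429$)
$r = -1$ ($r = -2 + \left(-2 + 3\right) 1 = -2 + 1 \cdot 1 = -2 + 1 = -1$)
$g{\left(\left(4 + 0\right)^{2},-5 \right)} I r = \left(-14 + \left(4 + 0\right)^{2} - 5\right) \left(- \frac{8}{7}\right) \left(-1\right) = \left(-14 + 4^{2} - 5\right) \left(- \frac{8}{7}\right) \left(-1\right) = \left(-14 + 16 - 5\right) \left(- \frac{8}{7}\right) \left(-1\right) = \left(-3\right) \left(- \frac{8}{7}\right) \left(-1\right) = \frac{24}{7} \left(-1\right) = - \frac{24}{7}$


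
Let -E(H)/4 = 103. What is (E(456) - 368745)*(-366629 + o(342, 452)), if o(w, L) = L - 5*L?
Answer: 136011097609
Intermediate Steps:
o(w, L) = -4*L
E(H) = -412 (E(H) = -4*103 = -412)
(E(456) - 368745)*(-366629 + o(342, 452)) = (-412 - 368745)*(-366629 - 4*452) = -369157*(-366629 - 1808) = -369157*(-368437) = 136011097609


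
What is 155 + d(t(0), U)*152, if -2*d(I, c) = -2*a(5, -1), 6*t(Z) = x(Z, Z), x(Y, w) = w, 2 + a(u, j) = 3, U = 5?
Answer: 307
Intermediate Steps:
a(u, j) = 1 (a(u, j) = -2 + 3 = 1)
t(Z) = Z/6
d(I, c) = 1 (d(I, c) = -(-1) = -1/2*(-2) = 1)
155 + d(t(0), U)*152 = 155 + 1*152 = 155 + 152 = 307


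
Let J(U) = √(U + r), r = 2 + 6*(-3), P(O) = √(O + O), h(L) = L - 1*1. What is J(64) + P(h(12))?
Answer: √22 + 4*√3 ≈ 11.619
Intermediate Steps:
h(L) = -1 + L (h(L) = L - 1 = -1 + L)
P(O) = √2*√O (P(O) = √(2*O) = √2*√O)
r = -16 (r = 2 - 18 = -16)
J(U) = √(-16 + U) (J(U) = √(U - 16) = √(-16 + U))
J(64) + P(h(12)) = √(-16 + 64) + √2*√(-1 + 12) = √48 + √2*√11 = 4*√3 + √22 = √22 + 4*√3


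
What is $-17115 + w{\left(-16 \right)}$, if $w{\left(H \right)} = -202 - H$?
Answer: $-17301$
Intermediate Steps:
$-17115 + w{\left(-16 \right)} = -17115 - 186 = -17301$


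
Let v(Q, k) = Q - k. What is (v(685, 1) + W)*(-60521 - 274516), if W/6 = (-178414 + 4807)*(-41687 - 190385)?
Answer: -80990485104067596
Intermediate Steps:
W = 241735942224 (W = 6*((-178414 + 4807)*(-41687 - 190385)) = 6*(-173607*(-232072)) = 6*40289323704 = 241735942224)
(v(685, 1) + W)*(-60521 - 274516) = ((685 - 1*1) + 241735942224)*(-60521 - 274516) = ((685 - 1) + 241735942224)*(-335037) = (684 + 241735942224)*(-335037) = 241735942908*(-335037) = -80990485104067596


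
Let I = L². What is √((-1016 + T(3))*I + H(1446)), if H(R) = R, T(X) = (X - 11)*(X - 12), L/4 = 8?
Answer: I*√965210 ≈ 982.45*I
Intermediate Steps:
L = 32 (L = 4*8 = 32)
T(X) = (-12 + X)*(-11 + X) (T(X) = (-11 + X)*(-12 + X) = (-12 + X)*(-11 + X))
I = 1024 (I = 32² = 1024)
√((-1016 + T(3))*I + H(1446)) = √((-1016 + (132 + 3² - 23*3))*1024 + 1446) = √((-1016 + (132 + 9 - 69))*1024 + 1446) = √((-1016 + 72)*1024 + 1446) = √(-944*1024 + 1446) = √(-966656 + 1446) = √(-965210) = I*√965210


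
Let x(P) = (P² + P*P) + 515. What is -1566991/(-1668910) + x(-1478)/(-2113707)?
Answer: -3980114027893/3527586749370 ≈ -1.1283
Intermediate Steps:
x(P) = 515 + 2*P² (x(P) = (P² + P²) + 515 = 2*P² + 515 = 515 + 2*P²)
-1566991/(-1668910) + x(-1478)/(-2113707) = -1566991/(-1668910) + (515 + 2*(-1478)²)/(-2113707) = -1566991*(-1/1668910) + (515 + 2*2184484)*(-1/2113707) = 1566991/1668910 + (515 + 4368968)*(-1/2113707) = 1566991/1668910 + 4369483*(-1/2113707) = 1566991/1668910 - 4369483/2113707 = -3980114027893/3527586749370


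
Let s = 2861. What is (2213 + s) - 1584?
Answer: 3490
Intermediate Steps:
(2213 + s) - 1584 = (2213 + 2861) - 1584 = 5074 - 1584 = 3490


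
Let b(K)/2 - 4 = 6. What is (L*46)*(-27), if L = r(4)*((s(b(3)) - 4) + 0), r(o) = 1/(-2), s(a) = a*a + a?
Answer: 258336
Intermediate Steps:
b(K) = 20 (b(K) = 8 + 2*6 = 8 + 12 = 20)
s(a) = a + a² (s(a) = a² + a = a + a²)
r(o) = -½ (r(o) = 1*(-½) = -½)
L = -208 (L = -((20*(1 + 20) - 4) + 0)/2 = -((20*21 - 4) + 0)/2 = -((420 - 4) + 0)/2 = -(416 + 0)/2 = -½*416 = -208)
(L*46)*(-27) = -208*46*(-27) = -9568*(-27) = 258336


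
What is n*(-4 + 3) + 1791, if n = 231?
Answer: 1560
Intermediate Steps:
n*(-4 + 3) + 1791 = 231*(-4 + 3) + 1791 = 231*(-1) + 1791 = -231 + 1791 = 1560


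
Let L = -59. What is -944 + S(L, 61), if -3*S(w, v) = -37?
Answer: -2795/3 ≈ -931.67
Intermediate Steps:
S(w, v) = 37/3 (S(w, v) = -⅓*(-37) = 37/3)
-944 + S(L, 61) = -944 + 37/3 = -2795/3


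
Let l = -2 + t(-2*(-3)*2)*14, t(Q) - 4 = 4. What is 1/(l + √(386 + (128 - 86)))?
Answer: 55/5836 - √107/5836 ≈ 0.0076518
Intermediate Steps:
t(Q) = 8 (t(Q) = 4 + 4 = 8)
l = 110 (l = -2 + 8*14 = -2 + 112 = 110)
1/(l + √(386 + (128 - 86))) = 1/(110 + √(386 + (128 - 86))) = 1/(110 + √(386 + 42)) = 1/(110 + √428) = 1/(110 + 2*√107)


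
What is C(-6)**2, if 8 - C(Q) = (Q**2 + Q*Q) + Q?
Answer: 3364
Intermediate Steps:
C(Q) = 8 - Q - 2*Q**2 (C(Q) = 8 - ((Q**2 + Q*Q) + Q) = 8 - ((Q**2 + Q**2) + Q) = 8 - (2*Q**2 + Q) = 8 - (Q + 2*Q**2) = 8 + (-Q - 2*Q**2) = 8 - Q - 2*Q**2)
C(-6)**2 = (8 - 1*(-6) - 2*(-6)**2)**2 = (8 + 6 - 2*36)**2 = (8 + 6 - 72)**2 = (-58)**2 = 3364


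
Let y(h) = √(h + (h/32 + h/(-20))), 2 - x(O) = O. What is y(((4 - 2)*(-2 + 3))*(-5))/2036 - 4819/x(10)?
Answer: 4819/8 + I*√157/8144 ≈ 602.38 + 0.0015386*I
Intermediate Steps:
x(O) = 2 - O
y(h) = √1570*√h/40 (y(h) = √(h + (h*(1/32) + h*(-1/20))) = √(h + (h/32 - h/20)) = √(h - 3*h/160) = √(157*h/160) = √1570*√h/40)
y(((4 - 2)*(-2 + 3))*(-5))/2036 - 4819/x(10) = (√1570*√(((4 - 2)*(-2 + 3))*(-5))/40)/2036 - 4819/(2 - 1*10) = (√1570*√((2*1)*(-5))/40)*(1/2036) - 4819/(2 - 10) = (√1570*√(2*(-5))/40)*(1/2036) - 4819/(-8) = (√1570*√(-10)/40)*(1/2036) - 4819*(-⅛) = (√1570*(I*√10)/40)*(1/2036) + 4819/8 = (I*√157/4)*(1/2036) + 4819/8 = I*√157/8144 + 4819/8 = 4819/8 + I*√157/8144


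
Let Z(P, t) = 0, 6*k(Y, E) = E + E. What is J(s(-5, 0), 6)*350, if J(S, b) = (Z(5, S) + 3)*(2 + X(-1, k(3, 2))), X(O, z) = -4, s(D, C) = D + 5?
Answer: -2100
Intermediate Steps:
k(Y, E) = E/3 (k(Y, E) = (E + E)/6 = (2*E)/6 = E/3)
s(D, C) = 5 + D
J(S, b) = -6 (J(S, b) = (0 + 3)*(2 - 4) = 3*(-2) = -6)
J(s(-5, 0), 6)*350 = -6*350 = -2100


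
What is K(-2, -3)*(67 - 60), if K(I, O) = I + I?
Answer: -28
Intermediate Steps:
K(I, O) = 2*I
K(-2, -3)*(67 - 60) = (2*(-2))*(67 - 60) = -4*7 = -28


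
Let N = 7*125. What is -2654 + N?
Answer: -1779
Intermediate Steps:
N = 875
-2654 + N = -2654 + 875 = -1779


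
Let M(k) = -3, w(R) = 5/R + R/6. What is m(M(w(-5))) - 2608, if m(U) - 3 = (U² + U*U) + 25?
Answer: -2562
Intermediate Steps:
w(R) = 5/R + R/6 (w(R) = 5/R + R*(⅙) = 5/R + R/6)
m(U) = 28 + 2*U² (m(U) = 3 + ((U² + U*U) + 25) = 3 + ((U² + U²) + 25) = 3 + (2*U² + 25) = 3 + (25 + 2*U²) = 28 + 2*U²)
m(M(w(-5))) - 2608 = (28 + 2*(-3)²) - 2608 = (28 + 2*9) - 2608 = (28 + 18) - 2608 = 46 - 2608 = -2562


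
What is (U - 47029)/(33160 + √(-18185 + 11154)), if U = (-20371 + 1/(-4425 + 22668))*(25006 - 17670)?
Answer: -90431367944626040/20059868367333 + 2727122073119*I*√7031/20059868367333 ≈ -4508.1 + 11.399*I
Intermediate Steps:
U = -2726264123072/18243 (U = (-20371 + 1/18243)*7336 = -371628152/18243*7336 = -2726264123072/18243 ≈ -1.4944e+8)
(U - 47029)/(33160 + √(-18185 + 11154)) = (-2726264123072/18243 - 47029)/(33160 + √(-18185 + 11154)) = -2727122073119/(18243*(33160 + √(-7031))) = -2727122073119/(18243*(33160 + I*√7031))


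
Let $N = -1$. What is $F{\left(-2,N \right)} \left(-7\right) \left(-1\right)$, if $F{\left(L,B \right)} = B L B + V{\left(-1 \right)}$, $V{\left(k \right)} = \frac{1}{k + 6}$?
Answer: $- \frac{63}{5} \approx -12.6$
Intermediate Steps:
$V{\left(k \right)} = \frac{1}{6 + k}$
$F{\left(L,B \right)} = \frac{1}{5} + L B^{2}$ ($F{\left(L,B \right)} = B L B + \frac{1}{6 - 1} = L B^{2} + \frac{1}{5} = \frac{1}{5} + L B^{2}$)
$F{\left(-2,N \right)} \left(-7\right) \left(-1\right) = \left(\frac{1}{5} - 2 \left(-1\right)^{2}\right) \left(-7\right) \left(-1\right) = \left(\frac{1}{5} - 2\right) \left(-7\right) \left(-1\right) = \left(- \frac{9}{5}\right) \left(-7\right) \left(-1\right) = \frac{63}{5} \left(-1\right) = - \frac{63}{5}$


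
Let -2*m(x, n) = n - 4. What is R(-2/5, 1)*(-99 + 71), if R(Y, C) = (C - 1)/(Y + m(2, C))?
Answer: 0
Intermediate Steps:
m(x, n) = 2 - n/2 (m(x, n) = -(n - 4)/2 = -(-4 + n)/2 = 2 - n/2)
R(Y, C) = (-1 + C)/(2 + Y - C/2) (R(Y, C) = (C - 1)/(Y + (2 - C/2)) = (-1 + C)/(2 + Y - C/2))
R(-2/5, 1)*(-99 + 71) = (2*(-1 + 1)/(4 - 1*1 + 2*(-2/5)))*(-99 + 71) = (2*0/(4 - 1 + 2*(-2*⅕)))*(-28) = (2*0/(4 - 1 + 2*(-⅖)))*(-28) = (2*0/(4 - 1 - ⅘))*(-28) = (2*0/(11/5))*(-28) = (2*(5/11)*0)*(-28) = 0*(-28) = 0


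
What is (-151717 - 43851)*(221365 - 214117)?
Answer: -1417476864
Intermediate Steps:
(-151717 - 43851)*(221365 - 214117) = -195568*7248 = -1417476864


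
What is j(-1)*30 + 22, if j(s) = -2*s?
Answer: 82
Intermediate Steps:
j(-1)*30 + 22 = -2*(-1)*30 + 22 = 2*30 + 22 = 60 + 22 = 82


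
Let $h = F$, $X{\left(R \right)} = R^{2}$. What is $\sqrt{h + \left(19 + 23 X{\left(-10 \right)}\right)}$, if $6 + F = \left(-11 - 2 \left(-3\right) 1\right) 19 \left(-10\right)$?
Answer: $\sqrt{3263} \approx 57.123$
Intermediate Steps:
$F = 944$ ($F = -6 + \left(-11 - 2 \left(-3\right) 1\right) 19 \left(-10\right) = -6 + \left(-11 - \left(-6\right) 1\right) 19 \left(-10\right) = -6 + \left(-11 - -6\right) 19 \left(-10\right) = -6 + \left(-11 + 6\right) 19 \left(-10\right) = -6 + \left(-5\right) 19 \left(-10\right) = -6 - -950 = -6 + 950 = 944$)
$h = 944$
$\sqrt{h + \left(19 + 23 X{\left(-10 \right)}\right)} = \sqrt{944 + \left(19 + 23 \left(-10\right)^{2}\right)} = \sqrt{944 + \left(19 + 23 \cdot 100\right)} = \sqrt{944 + \left(19 + 2300\right)} = \sqrt{944 + 2319} = \sqrt{3263}$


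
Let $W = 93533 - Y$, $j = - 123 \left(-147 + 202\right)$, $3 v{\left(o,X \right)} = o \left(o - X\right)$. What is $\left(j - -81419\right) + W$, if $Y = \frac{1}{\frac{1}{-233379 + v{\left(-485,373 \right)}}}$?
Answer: $262856$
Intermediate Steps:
$v{\left(o,X \right)} = \frac{o \left(o - X\right)}{3}$
$j = -6765$ ($j = \left(-123\right) 55 = -6765$)
$Y = -94669$ ($Y = \frac{1}{\frac{1}{-233379 + \frac{1}{3} \left(-485\right) \left(-485 - 373\right)}} = \frac{1}{\frac{1}{-233379 + \frac{1}{3} \left(-485\right) \left(-858\right)}} = \frac{1}{\frac{1}{-233379 + 138710}} = \frac{1}{\frac{1}{-94669}} = \frac{1}{- \frac{1}{94669}} = -94669$)
$W = 188202$ ($W = 93533 - -94669 = 93533 + 94669 = 188202$)
$\left(j - -81419\right) + W = \left(-6765 - -81419\right) + 188202 = \left(-6765 + 81419\right) + 188202 = 74654 + 188202 = 262856$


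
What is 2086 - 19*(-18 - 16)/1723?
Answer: 3594824/1723 ≈ 2086.4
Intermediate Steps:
2086 - 19*(-18 - 16)/1723 = 2086 - 19*(-34)/1723 = 2086 - (-646)/1723 = 2086 - 1*(-646/1723) = 2086 + 646/1723 = 3594824/1723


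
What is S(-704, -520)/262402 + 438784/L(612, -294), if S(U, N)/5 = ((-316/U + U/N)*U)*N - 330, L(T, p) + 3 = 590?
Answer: 58536871389/77014987 ≈ 760.07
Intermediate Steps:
L(T, p) = 587 (L(T, p) = -3 + 590 = 587)
S(U, N) = -1650 + 5*N*U*(-316/U + U/N) (S(U, N) = 5*(((-316/U + U/N)*U)*N - 330) = 5*((U*(-316/U + U/N))*N - 330) = 5*(N*U*(-316/U + U/N) - 330) = 5*(-330 + N*U*(-316/U + U/N)) = -1650 + 5*N*U*(-316/U + U/N))
S(-704, -520)/262402 + 438784/L(612, -294) = (-1650 - 1580*(-520) + 5*(-704)²)/262402 + 438784/587 = (-1650 + 821600 + 5*495616)*(1/262402) + 438784*(1/587) = (-1650 + 821600 + 2478080)*(1/262402) + 438784/587 = 3298030*(1/262402) + 438784/587 = 1649015/131201 + 438784/587 = 58536871389/77014987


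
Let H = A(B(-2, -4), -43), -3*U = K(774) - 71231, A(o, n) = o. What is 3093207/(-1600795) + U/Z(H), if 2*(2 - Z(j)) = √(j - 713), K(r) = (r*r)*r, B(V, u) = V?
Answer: -5937209356254431/3510543435 - 927227186*I*√715/2193 ≈ -1.6913e+6 - 1.1306e+7*I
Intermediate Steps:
K(r) = r³ (K(r) = r²*r = r³)
U = -463613593/3 (U = -(774³ - 71231)/3 = -(463684824 - 71231)/3 = -⅓*463613593 = -463613593/3 ≈ -1.5454e+8)
H = -2
Z(j) = 2 - √(-713 + j)/2 (Z(j) = 2 - √(j - 713)/2 = 2 - √(-713 + j)/2)
3093207/(-1600795) + U/Z(H) = 3093207/(-1600795) - 463613593/(3*(2 - √(-713 - 2)/2)) = 3093207*(-1/1600795) - 463613593/(3*(2 - I*√715/2)) = -3093207/1600795 - 463613593/(3*(2 - I*√715/2))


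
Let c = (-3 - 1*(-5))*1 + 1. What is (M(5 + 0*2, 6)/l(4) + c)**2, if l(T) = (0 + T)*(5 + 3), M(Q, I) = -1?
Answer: 9025/1024 ≈ 8.8135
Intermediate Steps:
c = 3 (c = (-3 + 5)*1 + 1 = 2*1 + 1 = 2 + 1 = 3)
l(T) = 8*T (l(T) = T*8 = 8*T)
(M(5 + 0*2, 6)/l(4) + c)**2 = (-1/(8*4) + 3)**2 = (-1/32 + 3)**2 = (95/32)**2 = 9025/1024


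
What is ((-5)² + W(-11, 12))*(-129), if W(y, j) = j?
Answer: -4773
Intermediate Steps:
((-5)² + W(-11, 12))*(-129) = ((-5)² + 12)*(-129) = (25 + 12)*(-129) = 37*(-129) = -4773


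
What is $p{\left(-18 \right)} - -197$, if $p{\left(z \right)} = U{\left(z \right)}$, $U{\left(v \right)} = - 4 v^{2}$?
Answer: $-1099$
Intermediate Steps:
$p{\left(z \right)} = - 4 z^{2}$
$p{\left(-18 \right)} - -197 = - 4 \left(-18\right)^{2} - -197 = \left(-4\right) 324 + 197 = -1296 + 197 = -1099$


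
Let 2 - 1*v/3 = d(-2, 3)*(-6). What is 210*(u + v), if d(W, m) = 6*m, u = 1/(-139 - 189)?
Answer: 11365095/164 ≈ 69299.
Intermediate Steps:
u = -1/328 (u = 1/(-328) = -1/328 ≈ -0.0030488)
v = 330 (v = 6 - 3*6*3*(-6) = 6 - 54*(-6) = 6 - 3*(-108) = 6 + 324 = 330)
210*(u + v) = 210*(-1/328 + 330) = 210*(108239/328) = 11365095/164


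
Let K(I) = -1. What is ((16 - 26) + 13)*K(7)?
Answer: -3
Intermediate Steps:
((16 - 26) + 13)*K(7) = ((16 - 26) + 13)*(-1) = (-10 + 13)*(-1) = 3*(-1) = -3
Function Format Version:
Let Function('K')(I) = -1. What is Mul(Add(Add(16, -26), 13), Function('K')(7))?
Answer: -3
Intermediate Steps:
Mul(Add(Add(16, -26), 13), Function('K')(7)) = Mul(Add(Add(16, -26), 13), -1) = Mul(Add(-10, 13), -1) = Mul(3, -1) = -3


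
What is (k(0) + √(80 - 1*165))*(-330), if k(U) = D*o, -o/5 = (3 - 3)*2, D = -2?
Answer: -330*I*√85 ≈ -3042.4*I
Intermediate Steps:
o = 0 (o = -5*(3 - 3)*2 = -0*2 = -5*0 = 0)
k(U) = 0 (k(U) = -2*0 = 0)
(k(0) + √(80 - 1*165))*(-330) = (0 + √(80 - 1*165))*(-330) = (0 + √(80 - 165))*(-330) = (0 + √(-85))*(-330) = (0 + I*√85)*(-330) = (I*√85)*(-330) = -330*I*√85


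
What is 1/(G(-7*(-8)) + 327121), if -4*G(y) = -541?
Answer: 4/1309025 ≈ 3.0557e-6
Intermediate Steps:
G(y) = 541/4 (G(y) = -¼*(-541) = 541/4)
1/(G(-7*(-8)) + 327121) = 1/(541/4 + 327121) = 1/(1309025/4) = 4/1309025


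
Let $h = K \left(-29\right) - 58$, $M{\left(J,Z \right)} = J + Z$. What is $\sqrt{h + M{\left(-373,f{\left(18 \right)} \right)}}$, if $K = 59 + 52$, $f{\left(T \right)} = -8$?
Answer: $i \sqrt{3658} \approx 60.481 i$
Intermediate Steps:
$K = 111$
$h = -3277$ ($h = 111 \left(-29\right) - 58 = -3219 - 58 = -3277$)
$\sqrt{h + M{\left(-373,f{\left(18 \right)} \right)}} = \sqrt{-3277 - 381} = \sqrt{-3658} = i \sqrt{3658}$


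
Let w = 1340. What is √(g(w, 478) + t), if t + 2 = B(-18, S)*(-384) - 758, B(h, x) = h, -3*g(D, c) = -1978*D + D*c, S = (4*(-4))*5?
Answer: 6*√18782 ≈ 822.28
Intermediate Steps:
S = -80 (S = -16*5 = -80)
g(D, c) = 1978*D/3 - D*c/3 (g(D, c) = -(-1978*D + D*c)/3 = 1978*D/3 - D*c/3)
t = 6152 (t = -2 + (-18*(-384) - 758) = -2 + (6912 - 758) = -2 + 6154 = 6152)
√(g(w, 478) + t) = √((⅓)*1340*(1978 - 1*478) + 6152) = √((⅓)*1340*(1978 - 478) + 6152) = √((⅓)*1340*1500 + 6152) = √(670000 + 6152) = √676152 = 6*√18782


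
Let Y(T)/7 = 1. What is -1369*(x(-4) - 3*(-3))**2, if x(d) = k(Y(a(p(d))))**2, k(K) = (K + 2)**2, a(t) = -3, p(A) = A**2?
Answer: -59092748100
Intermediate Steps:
Y(T) = 7 (Y(T) = 7*1 = 7)
k(K) = (2 + K)**2
x(d) = 6561 (x(d) = ((2 + 7)**2)**2 = (9**2)**2 = 81**2 = 6561)
-1369*(x(-4) - 3*(-3))**2 = -1369*(6561 - 3*(-3))**2 = -1369*(6561 + 9)**2 = -1369*6570**2 = -1369*43164900 = -59092748100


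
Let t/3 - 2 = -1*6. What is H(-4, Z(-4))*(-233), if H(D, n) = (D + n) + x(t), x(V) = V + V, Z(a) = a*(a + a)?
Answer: -932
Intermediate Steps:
Z(a) = 2*a² (Z(a) = a*(2*a) = 2*a²)
t = -12 (t = 6 + 3*(-1*6) = 6 + 3*(-6) = 6 - 18 = -12)
x(V) = 2*V
H(D, n) = -24 + D + n (H(D, n) = (D + n) + 2*(-12) = (D + n) - 24 = -24 + D + n)
H(-4, Z(-4))*(-233) = (-24 - 4 + 2*(-4)²)*(-233) = (-24 - 4 + 2*16)*(-233) = (-24 - 4 + 32)*(-233) = 4*(-233) = -932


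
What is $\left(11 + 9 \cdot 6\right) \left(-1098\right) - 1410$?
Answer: $-72780$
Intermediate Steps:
$\left(11 + 9 \cdot 6\right) \left(-1098\right) - 1410 = \left(11 + 54\right) \left(-1098\right) - 1410 = 65 \left(-1098\right) - 1410 = -71370 - 1410 = -72780$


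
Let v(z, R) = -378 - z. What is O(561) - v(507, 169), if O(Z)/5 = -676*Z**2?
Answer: -1063756095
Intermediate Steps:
O(Z) = -3380*Z**2 (O(Z) = 5*(-676*Z**2) = -3380*Z**2)
O(561) - v(507, 169) = -3380*561**2 - (-378 - 1*507) = -3380*314721 - (-378 - 507) = -1063756980 - 1*(-885) = -1063756980 + 885 = -1063756095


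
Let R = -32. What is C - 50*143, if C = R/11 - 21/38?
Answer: -2990147/418 ≈ -7153.5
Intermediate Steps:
C = -1447/418 (C = -32/11 - 21/38 = -1447/418 ≈ -3.4617)
C - 50*143 = -1447/418 - 50*143 = -1447/418 - 7150 = -2990147/418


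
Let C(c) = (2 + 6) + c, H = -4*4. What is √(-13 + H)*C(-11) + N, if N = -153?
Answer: -153 - 3*I*√29 ≈ -153.0 - 16.155*I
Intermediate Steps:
H = -16
C(c) = 8 + c
√(-13 + H)*C(-11) + N = √(-13 - 16)*(8 - 11) - 153 = √(-29)*(-3) - 153 = (I*√29)*(-3) - 153 = -3*I*√29 - 153 = -153 - 3*I*√29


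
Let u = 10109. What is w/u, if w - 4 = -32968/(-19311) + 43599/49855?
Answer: 6336559549/9732438789645 ≈ 0.00065108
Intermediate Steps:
w = 6336559549/962749905 (w = 4 + (-32968/(-19311) + 43599/49855) = 4 + (-32968*(-1/19311) + 43599*(1/49855)) = 4 + (32968/19311 + 43599/49855) = 4 + 2485559929/962749905 = 6336559549/962749905 ≈ 6.5817)
w/u = (6336559549/962749905)/10109 = (6336559549/962749905)*(1/10109) = 6336559549/9732438789645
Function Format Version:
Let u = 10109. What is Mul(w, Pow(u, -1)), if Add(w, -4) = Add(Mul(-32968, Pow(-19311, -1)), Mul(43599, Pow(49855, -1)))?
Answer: Rational(6336559549, 9732438789645) ≈ 0.00065108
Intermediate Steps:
w = Rational(6336559549, 962749905) (w = Add(4, Add(Mul(-32968, Pow(-19311, -1)), Mul(43599, Pow(49855, -1)))) = Add(4, Add(Mul(-32968, Rational(-1, 19311)), Mul(43599, Rational(1, 49855)))) = Add(4, Add(Rational(32968, 19311), Rational(43599, 49855))) = Add(4, Rational(2485559929, 962749905)) = Rational(6336559549, 962749905) ≈ 6.5817)
Mul(w, Pow(u, -1)) = Mul(Rational(6336559549, 962749905), Pow(10109, -1)) = Mul(Rational(6336559549, 962749905), Rational(1, 10109)) = Rational(6336559549, 9732438789645)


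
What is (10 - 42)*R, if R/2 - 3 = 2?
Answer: -320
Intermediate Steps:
R = 10 (R = 6 + 2*2 = 6 + 4 = 10)
(10 - 42)*R = (10 - 42)*10 = -32*10 = -320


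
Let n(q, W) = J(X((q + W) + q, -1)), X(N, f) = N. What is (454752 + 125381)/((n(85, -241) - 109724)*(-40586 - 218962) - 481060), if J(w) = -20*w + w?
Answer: 580133/28128033440 ≈ 2.0625e-5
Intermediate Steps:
J(w) = -19*w
n(q, W) = -38*q - 19*W (n(q, W) = -19*((q + W) + q) = -19*((W + q) + q) = -19*(W + 2*q) = -38*q - 19*W)
(454752 + 125381)/((n(85, -241) - 109724)*(-40586 - 218962) - 481060) = (454752 + 125381)/(((-38*85 - 19*(-241)) - 109724)*(-40586 - 218962) - 481060) = 580133/(((-3230 + 4579) - 109724)*(-259548) - 481060) = 580133/((1349 - 109724)*(-259548) - 481060) = 580133/(-108375*(-259548) - 481060) = 580133/(28128514500 - 481060) = 580133/28128033440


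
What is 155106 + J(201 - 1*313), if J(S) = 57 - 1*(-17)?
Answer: 155180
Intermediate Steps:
J(S) = 74 (J(S) = 57 + 17 = 74)
155106 + J(201 - 1*313) = 155106 + 74 = 155180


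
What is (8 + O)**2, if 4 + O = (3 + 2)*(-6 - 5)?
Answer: 2601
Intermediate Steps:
O = -59 (O = -4 + (3 + 2)*(-6 - 5) = -4 + 5*(-11) = -4 - 55 = -59)
(8 + O)**2 = (8 - 59)**2 = (-51)**2 = 2601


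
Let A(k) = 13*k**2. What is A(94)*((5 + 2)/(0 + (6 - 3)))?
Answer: 804076/3 ≈ 2.6803e+5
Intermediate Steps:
A(94)*((5 + 2)/(0 + (6 - 3))) = (13*94**2)*((5 + 2)/(0 + (6 - 3))) = (13*8836)*(7/(0 + 3)) = 114868*(7/3) = 804076/3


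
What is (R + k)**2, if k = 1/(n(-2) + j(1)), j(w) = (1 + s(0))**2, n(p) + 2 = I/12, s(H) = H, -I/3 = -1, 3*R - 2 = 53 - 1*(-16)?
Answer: 4489/9 ≈ 498.78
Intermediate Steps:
R = 71/3 (R = 2/3 + (53 - 1*(-16))/3 = 2/3 + (53 + 16)/3 = 2/3 + (1/3)*69 = 2/3 + 23 = 71/3 ≈ 23.667)
I = 3 (I = -3*(-1) = 3)
n(p) = -7/4 (n(p) = -2 + 3/12 = -2 + 3*(1/12) = -2 + 1/4 = -7/4)
j(w) = 1 (j(w) = (1 + 0)**2 = 1**2 = 1)
k = -4/3 (k = 1/(-7/4 + 1) = 1/(-3/4) = -4/3 ≈ -1.3333)
(R + k)**2 = (71/3 - 4/3)**2 = (67/3)**2 = 4489/9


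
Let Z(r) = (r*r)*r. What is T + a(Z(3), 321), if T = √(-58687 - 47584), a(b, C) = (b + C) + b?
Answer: 375 + I*√106271 ≈ 375.0 + 325.99*I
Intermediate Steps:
Z(r) = r³ (Z(r) = r²*r = r³)
a(b, C) = C + 2*b (a(b, C) = (C + b) + b = C + 2*b)
T = I*√106271 (T = √(-106271) = I*√106271 ≈ 325.99*I)
T + a(Z(3), 321) = I*√106271 + (321 + 2*3³) = I*√106271 + (321 + 2*27) = I*√106271 + (321 + 54) = I*√106271 + 375 = 375 + I*√106271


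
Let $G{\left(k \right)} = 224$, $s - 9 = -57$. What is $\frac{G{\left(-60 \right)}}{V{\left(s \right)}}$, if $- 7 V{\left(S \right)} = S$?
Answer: $\frac{98}{3} \approx 32.667$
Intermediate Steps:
$s = -48$ ($s = 9 - 57 = -48$)
$V{\left(S \right)} = - \frac{S}{7}$
$\frac{G{\left(-60 \right)}}{V{\left(s \right)}} = \frac{224}{\left(- \frac{1}{7}\right) \left(-48\right)} = \frac{224}{\frac{48}{7}} = 224 \cdot \frac{7}{48} = \frac{98}{3}$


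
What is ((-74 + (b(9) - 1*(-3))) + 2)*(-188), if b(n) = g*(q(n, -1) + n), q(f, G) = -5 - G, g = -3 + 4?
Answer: 12032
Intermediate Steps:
g = 1
b(n) = -4 + n (b(n) = 1*((-5 - 1*(-1)) + n) = 1*((-5 + 1) + n) = 1*(-4 + n) = -4 + n)
((-74 + (b(9) - 1*(-3))) + 2)*(-188) = ((-74 + ((-4 + 9) - 1*(-3))) + 2)*(-188) = ((-74 + (5 + 3)) + 2)*(-188) = ((-74 + 8) + 2)*(-188) = (-66 + 2)*(-188) = -64*(-188) = 12032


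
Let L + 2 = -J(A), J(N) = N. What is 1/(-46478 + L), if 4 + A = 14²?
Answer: -1/46672 ≈ -2.1426e-5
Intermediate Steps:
A = 192 (A = -4 + 14² = -4 + 196 = 192)
L = -194 (L = -2 - 1*192 = -2 - 192 = -194)
1/(-46478 + L) = 1/(-46478 - 194) = 1/(-46672) = -1/46672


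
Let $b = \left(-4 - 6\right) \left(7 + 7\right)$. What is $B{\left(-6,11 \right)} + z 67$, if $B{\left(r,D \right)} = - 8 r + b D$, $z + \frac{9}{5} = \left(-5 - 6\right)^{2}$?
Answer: $\frac{32472}{5} \approx 6494.4$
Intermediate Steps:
$b = -140$ ($b = \left(-10\right) 14 = -140$)
$z = \frac{596}{5}$ ($z = - \frac{9}{5} + \left(-5 - 6\right)^{2} = - \frac{9}{5} + \left(-11\right)^{2} = - \frac{9}{5} + 121 = \frac{596}{5} \approx 119.2$)
$B{\left(r,D \right)} = - 140 D - 8 r$ ($B{\left(r,D \right)} = - 8 r - 140 D = - 140 D - 8 r$)
$B{\left(-6,11 \right)} + z 67 = \left(\left(-140\right) 11 - -48\right) + \frac{596}{5} \cdot 67 = \left(-1540 + 48\right) + \frac{39932}{5} = -1492 + \frac{39932}{5} = \frac{32472}{5}$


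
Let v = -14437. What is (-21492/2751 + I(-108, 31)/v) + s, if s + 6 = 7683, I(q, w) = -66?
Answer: 101530356387/13238729 ≈ 7669.2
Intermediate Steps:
s = 7677 (s = -6 + 7683 = 7677)
(-21492/2751 + I(-108, 31)/v) + s = (-21492/2751 - 66/(-14437)) + 7677 = (-21492*1/2751 - 66*(-1/14437)) + 7677 = (-7164/917 + 66/14437) + 7677 = -103366146/13238729 + 7677 = 101530356387/13238729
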